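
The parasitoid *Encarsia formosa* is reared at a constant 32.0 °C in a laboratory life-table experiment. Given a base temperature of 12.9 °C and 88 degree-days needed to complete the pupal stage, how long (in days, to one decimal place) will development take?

4.6 days

Daily accumulation = 32.0 − 12.9 = 19.1 DD/day.
Duration = 88 / 19.1 = 4.607 ≈ 4.6 days.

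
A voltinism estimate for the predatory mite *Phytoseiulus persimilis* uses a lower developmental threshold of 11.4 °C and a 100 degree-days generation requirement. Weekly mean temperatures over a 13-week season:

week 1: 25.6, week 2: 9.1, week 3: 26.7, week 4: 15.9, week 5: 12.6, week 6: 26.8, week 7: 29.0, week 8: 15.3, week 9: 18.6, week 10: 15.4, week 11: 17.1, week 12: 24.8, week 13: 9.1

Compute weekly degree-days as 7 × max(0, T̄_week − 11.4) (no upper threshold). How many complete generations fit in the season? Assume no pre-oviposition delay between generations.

Weekly DD (7 × max(0, T̄ − 11.4)): 99.4, 0.0, 107.1, 31.5, 8.4, 107.8, 123.2, 27.3, 50.4, 28.0, 39.9, 93.8, 0.0.
Season total = 716.8 DD.
Complete generations = ⌊716.8 / 100⌋ = 7.

7 generations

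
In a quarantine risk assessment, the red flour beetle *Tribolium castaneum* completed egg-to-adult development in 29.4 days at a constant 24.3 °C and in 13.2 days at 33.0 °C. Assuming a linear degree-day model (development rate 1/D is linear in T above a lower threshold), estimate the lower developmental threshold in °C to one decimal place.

17.2 °C

Under the model K = D·(T − T_b), so D₁·(T₁ − T_b) = D₂·(T₂ − T_b).
29.4·(24.3 − T_b) = 13.2·(33.0 − T_b)
T_b = (29.4·24.3 − 13.2·33.0) / (29.4 − 13.2) = 278.82 / 16.2 = 17.211 °C ≈ 17.2 °C.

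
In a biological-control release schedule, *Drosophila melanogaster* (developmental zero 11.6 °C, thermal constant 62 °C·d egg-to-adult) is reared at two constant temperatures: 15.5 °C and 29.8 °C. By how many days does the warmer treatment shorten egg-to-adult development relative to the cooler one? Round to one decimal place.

At 15.5 °C: 62 / (15.5 − 11.6) = 62 / 3.9 = 15.897 d.
At 29.8 °C: 62 / (29.8 − 11.6) = 62 / 18.2 = 3.407 d.
Difference = |15.897 − 3.407| = 12.491 ≈ 12.5 days.

12.5 days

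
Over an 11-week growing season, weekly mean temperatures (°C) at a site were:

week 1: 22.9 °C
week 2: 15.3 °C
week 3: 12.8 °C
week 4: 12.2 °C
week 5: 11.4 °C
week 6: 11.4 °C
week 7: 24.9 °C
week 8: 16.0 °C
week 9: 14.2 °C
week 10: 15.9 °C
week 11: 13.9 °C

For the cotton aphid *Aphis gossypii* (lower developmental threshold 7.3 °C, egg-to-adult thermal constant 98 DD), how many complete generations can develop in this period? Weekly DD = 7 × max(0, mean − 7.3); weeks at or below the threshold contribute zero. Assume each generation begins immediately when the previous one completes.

Weekly DD (7 × max(0, T̄ − 7.3)): 109.2, 56.0, 38.5, 34.3, 28.7, 28.7, 123.2, 60.9, 48.3, 60.2, 46.2.
Season total = 634.2 DD.
Complete generations = ⌊634.2 / 98⌋ = 6.

6 generations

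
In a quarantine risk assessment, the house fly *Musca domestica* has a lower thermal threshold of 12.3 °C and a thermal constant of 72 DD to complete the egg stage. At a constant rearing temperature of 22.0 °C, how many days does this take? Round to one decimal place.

7.4 days

Daily accumulation = 22.0 − 12.3 = 9.7 DD/day.
Duration = 72 / 9.7 = 7.423 ≈ 7.4 days.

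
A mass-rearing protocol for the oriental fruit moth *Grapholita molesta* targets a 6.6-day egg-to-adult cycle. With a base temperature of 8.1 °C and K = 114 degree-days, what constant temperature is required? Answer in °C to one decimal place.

25.4 °C

Required daily accumulation = 114 / 6.6 = 17.273 DD/day.
T = T_base + 17.273 = 8.1 + 17.273 = 25.373 ≈ 25.4 °C.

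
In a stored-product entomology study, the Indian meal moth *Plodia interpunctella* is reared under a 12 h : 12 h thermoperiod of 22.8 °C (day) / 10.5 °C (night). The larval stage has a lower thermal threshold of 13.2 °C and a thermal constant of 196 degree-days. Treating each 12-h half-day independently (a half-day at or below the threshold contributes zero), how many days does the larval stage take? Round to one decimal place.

40.8 days

Day half: max(0, 22.8 − 13.2) × 0.5 = 9.6 × 0.5 = 4.80 DD.
Night half: max(0, 10.5 − 13.2) × 0.5 = 0.0 × 0.5 = 0.00 DD.
Per 24 h: 4.80 DD/day.
Duration = 196 / 4.80 = 40.833 ≈ 40.8 days.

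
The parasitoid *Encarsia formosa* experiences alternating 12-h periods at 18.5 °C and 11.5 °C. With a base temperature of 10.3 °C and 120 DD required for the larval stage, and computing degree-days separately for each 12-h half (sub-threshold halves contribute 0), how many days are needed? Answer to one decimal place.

Day half: max(0, 18.5 − 10.3) × 0.5 = 8.2 × 0.5 = 4.10 DD.
Night half: max(0, 11.5 − 10.3) × 0.5 = 1.2 × 0.5 = 0.60 DD.
Per 24 h: 4.70 DD/day.
Duration = 120 / 4.70 = 25.532 ≈ 25.5 days.

25.5 days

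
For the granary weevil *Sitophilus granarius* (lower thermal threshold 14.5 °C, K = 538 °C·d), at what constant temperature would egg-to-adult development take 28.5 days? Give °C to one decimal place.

33.4 °C

Required daily accumulation = 538 / 28.5 = 18.877 DD/day.
T = T_base + 18.877 = 14.5 + 18.877 = 33.377 ≈ 33.4 °C.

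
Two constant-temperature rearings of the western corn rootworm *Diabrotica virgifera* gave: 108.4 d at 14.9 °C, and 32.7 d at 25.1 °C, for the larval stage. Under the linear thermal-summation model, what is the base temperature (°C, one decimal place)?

10.5 °C

Linear rate model ⇒ the product D·(T − T_b) is constant across temperatures.
108.4·(14.9 − T_b) = 32.7·(25.1 − T_b)
T_b = (108.4·14.9 − 32.7·25.1) / (108.4 − 32.7) = 794.39 / 75.7 = 10.494 °C ≈ 10.5 °C.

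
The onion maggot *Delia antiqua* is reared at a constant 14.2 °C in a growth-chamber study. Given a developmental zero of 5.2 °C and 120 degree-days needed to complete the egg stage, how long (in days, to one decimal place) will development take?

13.3 days

Daily accumulation = 14.2 − 5.2 = 9.0 DD/day.
Duration = 120 / 9.0 = 13.333 ≈ 13.3 days.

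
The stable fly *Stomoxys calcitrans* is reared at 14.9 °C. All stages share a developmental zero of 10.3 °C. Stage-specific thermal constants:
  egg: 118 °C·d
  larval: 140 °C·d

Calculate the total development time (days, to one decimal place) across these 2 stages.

56.1 days

Daily accumulation at 14.9 °C = 14.9 − 10.3 = 4.6 DD/day.
Total K = 118 + 140 = 258 DD.
Total duration = 258 / 4.6 = 56.087 ≈ 56.1 days.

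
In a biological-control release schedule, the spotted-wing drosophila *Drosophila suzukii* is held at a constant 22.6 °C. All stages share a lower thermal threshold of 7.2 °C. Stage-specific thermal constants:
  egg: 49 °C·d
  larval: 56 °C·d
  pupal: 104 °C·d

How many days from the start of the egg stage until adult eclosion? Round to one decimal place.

13.6 days

Daily accumulation at 22.6 °C = 22.6 − 7.2 = 15.4 DD/day.
Total K = 49 + 56 + 104 = 209 DD.
Total duration = 209 / 15.4 = 13.571 ≈ 13.6 days.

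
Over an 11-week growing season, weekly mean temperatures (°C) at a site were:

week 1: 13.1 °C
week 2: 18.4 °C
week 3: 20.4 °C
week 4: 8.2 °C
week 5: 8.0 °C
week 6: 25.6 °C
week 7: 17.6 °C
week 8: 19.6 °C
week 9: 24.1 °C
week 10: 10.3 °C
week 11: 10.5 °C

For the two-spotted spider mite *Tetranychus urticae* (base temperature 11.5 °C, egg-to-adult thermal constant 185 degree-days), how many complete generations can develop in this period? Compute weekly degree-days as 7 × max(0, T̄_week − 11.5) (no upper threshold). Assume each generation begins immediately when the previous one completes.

2 generations

Weekly DD (7 × max(0, T̄ − 11.5)): 11.2, 48.3, 62.3, 0.0, 0.0, 98.7, 42.7, 56.7, 88.2, 0.0, 0.0.
Season total = 408.1 DD.
Complete generations = ⌊408.1 / 185⌋ = 2.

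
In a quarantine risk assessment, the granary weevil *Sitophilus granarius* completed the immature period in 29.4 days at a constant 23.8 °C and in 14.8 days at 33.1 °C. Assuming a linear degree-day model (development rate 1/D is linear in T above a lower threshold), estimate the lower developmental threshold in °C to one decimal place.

Under the model K = D·(T − T_b), so D₁·(T₁ − T_b) = D₂·(T₂ − T_b).
29.4·(23.8 − T_b) = 14.8·(33.1 − T_b)
T_b = (29.4·23.8 − 14.8·33.1) / (29.4 − 14.8) = 209.84 / 14.6 = 14.373 °C ≈ 14.4 °C.

14.4 °C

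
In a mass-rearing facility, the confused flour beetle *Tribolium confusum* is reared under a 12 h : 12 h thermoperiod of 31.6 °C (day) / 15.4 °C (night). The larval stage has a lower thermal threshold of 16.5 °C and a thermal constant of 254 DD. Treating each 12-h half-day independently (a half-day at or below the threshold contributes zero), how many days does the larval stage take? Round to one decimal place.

33.6 days

Day half: max(0, 31.6 − 16.5) × 0.5 = 15.1 × 0.5 = 7.55 DD.
Night half: max(0, 15.4 − 16.5) × 0.5 = 0.0 × 0.5 = 0.00 DD.
Per 24 h: 7.55 DD/day.
Duration = 254 / 7.55 = 33.642 ≈ 33.6 days.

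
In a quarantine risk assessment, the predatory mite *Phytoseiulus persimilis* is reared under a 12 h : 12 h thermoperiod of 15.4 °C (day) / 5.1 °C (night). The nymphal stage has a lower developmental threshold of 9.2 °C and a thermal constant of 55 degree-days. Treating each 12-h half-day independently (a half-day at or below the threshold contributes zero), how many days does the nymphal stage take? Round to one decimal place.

17.7 days

Day half: max(0, 15.4 − 9.2) × 0.5 = 6.2 × 0.5 = 3.10 DD.
Night half: max(0, 5.1 − 9.2) × 0.5 = 0.0 × 0.5 = 0.00 DD.
Per 24 h: 3.10 DD/day.
Duration = 55 / 3.10 = 17.742 ≈ 17.7 days.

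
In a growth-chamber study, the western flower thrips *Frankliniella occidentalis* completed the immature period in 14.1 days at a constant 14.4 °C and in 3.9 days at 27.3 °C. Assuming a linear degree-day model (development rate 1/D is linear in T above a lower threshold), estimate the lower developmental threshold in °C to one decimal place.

9.5 °C

Under the model K = D·(T − T_b), so D₁·(T₁ − T_b) = D₂·(T₂ − T_b).
14.1·(14.4 − T_b) = 3.9·(27.3 − T_b)
T_b = (14.1·14.4 − 3.9·27.3) / (14.1 − 3.9) = 96.57 / 10.2 = 9.468 °C ≈ 9.5 °C.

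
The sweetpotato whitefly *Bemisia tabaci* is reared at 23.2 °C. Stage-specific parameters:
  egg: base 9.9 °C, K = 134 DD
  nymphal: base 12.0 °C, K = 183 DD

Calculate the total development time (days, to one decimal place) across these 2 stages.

26.4 days

egg: 134 / (23.2 − 9.9) = 134 / 13.3 = 10.075 d.
nymphal: 183 / (23.2 − 12.0) = 183 / 11.2 = 16.339 d.
Sum = 26.414 ≈ 26.4 days.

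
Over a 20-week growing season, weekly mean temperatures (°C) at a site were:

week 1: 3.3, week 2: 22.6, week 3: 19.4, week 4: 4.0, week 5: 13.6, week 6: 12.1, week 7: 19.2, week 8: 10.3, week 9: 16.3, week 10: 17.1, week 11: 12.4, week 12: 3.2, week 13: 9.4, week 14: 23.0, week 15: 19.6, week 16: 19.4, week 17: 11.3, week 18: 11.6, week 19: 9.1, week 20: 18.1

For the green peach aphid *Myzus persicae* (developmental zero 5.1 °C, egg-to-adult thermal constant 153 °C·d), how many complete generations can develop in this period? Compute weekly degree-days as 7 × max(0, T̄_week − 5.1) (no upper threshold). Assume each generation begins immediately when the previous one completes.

Weekly DD (7 × max(0, T̄ − 5.1)): 0.0, 122.5, 100.1, 0.0, 59.5, 49.0, 98.7, 36.4, 78.4, 84.0, 51.1, 0.0, 30.1, 125.3, 101.5, 100.1, 43.4, 45.5, 28.0, 91.0.
Season total = 1244.6 DD.
Complete generations = ⌊1244.6 / 153⌋ = 8.

8 generations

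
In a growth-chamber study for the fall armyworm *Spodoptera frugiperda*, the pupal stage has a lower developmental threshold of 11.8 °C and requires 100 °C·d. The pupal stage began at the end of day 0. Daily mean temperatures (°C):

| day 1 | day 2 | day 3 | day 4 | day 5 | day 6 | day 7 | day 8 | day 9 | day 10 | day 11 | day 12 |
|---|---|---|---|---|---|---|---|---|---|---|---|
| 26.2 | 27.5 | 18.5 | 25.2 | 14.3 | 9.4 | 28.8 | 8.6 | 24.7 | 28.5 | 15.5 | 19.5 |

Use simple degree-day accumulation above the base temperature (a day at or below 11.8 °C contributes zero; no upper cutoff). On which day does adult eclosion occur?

day 11

Daily DD above 11.8 °C: 14.4, 15.7, 6.7, 13.4, 2.5, 0.0, 17.0, 0.0, 12.9, 16.7, 3.7, 7.7.
Cumulative: 14.4, 30.1, 36.8, 50.2, 52.7, 52.7, 69.7, 69.7, 82.6, 99.3, 103.0, 110.7.
The total first reaches 100 DD on day 11.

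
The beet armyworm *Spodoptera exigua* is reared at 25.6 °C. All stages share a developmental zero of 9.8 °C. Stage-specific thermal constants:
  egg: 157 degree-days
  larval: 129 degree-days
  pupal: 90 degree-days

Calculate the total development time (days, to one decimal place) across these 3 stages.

Daily accumulation at 25.6 °C = 25.6 − 9.8 = 15.8 DD/day.
Total K = 157 + 129 + 90 = 376 DD.
Total duration = 376 / 15.8 = 23.797 ≈ 23.8 days.

23.8 days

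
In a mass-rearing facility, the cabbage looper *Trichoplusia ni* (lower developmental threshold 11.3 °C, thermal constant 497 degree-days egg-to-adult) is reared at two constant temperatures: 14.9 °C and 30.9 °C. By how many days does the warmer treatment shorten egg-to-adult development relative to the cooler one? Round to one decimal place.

At 14.9 °C: 497 / (14.9 − 11.3) = 497 / 3.6 = 138.056 d.
At 30.9 °C: 497 / (30.9 − 11.3) = 497 / 19.6 = 25.357 d.
Difference = |138.056 − 25.357| = 112.698 ≈ 112.7 days.

112.7 days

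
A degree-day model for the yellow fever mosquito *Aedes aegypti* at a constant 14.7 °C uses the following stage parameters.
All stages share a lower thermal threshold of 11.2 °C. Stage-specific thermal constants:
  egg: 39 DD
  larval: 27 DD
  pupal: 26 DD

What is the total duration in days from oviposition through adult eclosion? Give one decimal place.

26.3 days

Daily accumulation at 14.7 °C = 14.7 − 11.2 = 3.5 DD/day.
Total K = 39 + 27 + 26 = 92 DD.
Total duration = 92 / 3.5 = 26.286 ≈ 26.3 days.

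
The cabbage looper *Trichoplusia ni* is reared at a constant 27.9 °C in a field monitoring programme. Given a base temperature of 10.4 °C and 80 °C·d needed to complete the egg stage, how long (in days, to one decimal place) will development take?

4.6 days

Daily accumulation = 27.9 − 10.4 = 17.5 DD/day.
Duration = 80 / 17.5 = 4.571 ≈ 4.6 days.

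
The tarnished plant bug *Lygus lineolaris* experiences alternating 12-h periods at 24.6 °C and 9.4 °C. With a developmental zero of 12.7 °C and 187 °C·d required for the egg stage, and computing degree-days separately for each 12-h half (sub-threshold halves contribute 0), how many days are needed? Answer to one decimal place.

Day half: max(0, 24.6 − 12.7) × 0.5 = 11.9 × 0.5 = 5.95 DD.
Night half: max(0, 9.4 − 12.7) × 0.5 = 0.0 × 0.5 = 0.00 DD.
Per 24 h: 5.95 DD/day.
Duration = 187 / 5.95 = 31.429 ≈ 31.4 days.

31.4 days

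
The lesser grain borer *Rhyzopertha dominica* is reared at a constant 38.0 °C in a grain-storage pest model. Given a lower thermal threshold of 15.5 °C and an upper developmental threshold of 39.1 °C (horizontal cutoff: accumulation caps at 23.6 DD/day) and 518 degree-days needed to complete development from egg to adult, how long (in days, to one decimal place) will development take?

23.0 days

Daily accumulation = 38.0 − 15.5 = 22.5 DD/day.
Duration = 518 / 22.5 = 23.022 ≈ 23.0 days.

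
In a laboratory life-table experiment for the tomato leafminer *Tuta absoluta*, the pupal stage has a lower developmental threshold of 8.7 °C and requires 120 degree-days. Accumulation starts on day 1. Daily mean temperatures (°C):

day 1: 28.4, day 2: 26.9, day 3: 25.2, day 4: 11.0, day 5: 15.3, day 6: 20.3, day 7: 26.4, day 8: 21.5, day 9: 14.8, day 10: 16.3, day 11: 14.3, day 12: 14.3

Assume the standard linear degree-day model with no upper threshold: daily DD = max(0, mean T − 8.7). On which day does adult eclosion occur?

day 11

Daily DD above 8.7 °C: 19.7, 18.2, 16.5, 2.3, 6.6, 11.6, 17.7, 12.8, 6.1, 7.6, 5.6, 5.6.
Cumulative: 19.7, 37.9, 54.4, 56.7, 63.3, 74.9, 92.6, 105.4, 111.5, 119.1, 124.7, 130.3.
The total first reaches 120 DD on day 11.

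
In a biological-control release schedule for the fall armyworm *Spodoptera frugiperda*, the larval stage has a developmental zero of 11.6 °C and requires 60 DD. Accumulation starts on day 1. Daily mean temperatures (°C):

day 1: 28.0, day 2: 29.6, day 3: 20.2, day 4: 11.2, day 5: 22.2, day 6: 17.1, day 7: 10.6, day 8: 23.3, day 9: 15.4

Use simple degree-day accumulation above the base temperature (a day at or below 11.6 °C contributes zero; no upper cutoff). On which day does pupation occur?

day 8

Daily DD above 11.6 °C: 16.4, 18.0, 8.6, 0.0, 10.6, 5.5, 0.0, 11.7, 3.8.
Cumulative: 16.4, 34.4, 43.0, 43.0, 53.6, 59.1, 59.1, 70.8, 74.6.
The total first reaches 60 DD on day 8.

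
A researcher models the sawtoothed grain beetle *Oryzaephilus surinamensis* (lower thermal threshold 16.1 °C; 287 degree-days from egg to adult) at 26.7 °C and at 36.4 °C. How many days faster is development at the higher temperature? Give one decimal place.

At 26.7 °C: 287 / (26.7 − 16.1) = 287 / 10.6 = 27.075 d.
At 36.4 °C: 287 / (36.4 − 16.1) = 287 / 20.3 = 14.138 d.
Difference = |27.075 − 14.138| = 12.938 ≈ 12.9 days.

12.9 days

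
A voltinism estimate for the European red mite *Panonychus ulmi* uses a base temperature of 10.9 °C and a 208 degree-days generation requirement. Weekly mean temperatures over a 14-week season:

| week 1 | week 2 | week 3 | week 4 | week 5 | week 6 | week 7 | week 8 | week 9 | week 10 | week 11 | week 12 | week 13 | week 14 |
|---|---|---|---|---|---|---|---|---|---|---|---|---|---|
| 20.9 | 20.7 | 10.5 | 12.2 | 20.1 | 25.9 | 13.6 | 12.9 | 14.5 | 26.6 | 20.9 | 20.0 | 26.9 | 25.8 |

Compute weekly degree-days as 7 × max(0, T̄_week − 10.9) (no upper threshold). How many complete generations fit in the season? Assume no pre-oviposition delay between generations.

Weekly DD (7 × max(0, T̄ − 10.9)): 70.0, 68.6, 0.0, 9.1, 64.4, 105.0, 18.9, 14.0, 25.2, 109.9, 70.0, 63.7, 112.0, 104.3.
Season total = 835.1 DD.
Complete generations = ⌊835.1 / 208⌋ = 4.

4 generations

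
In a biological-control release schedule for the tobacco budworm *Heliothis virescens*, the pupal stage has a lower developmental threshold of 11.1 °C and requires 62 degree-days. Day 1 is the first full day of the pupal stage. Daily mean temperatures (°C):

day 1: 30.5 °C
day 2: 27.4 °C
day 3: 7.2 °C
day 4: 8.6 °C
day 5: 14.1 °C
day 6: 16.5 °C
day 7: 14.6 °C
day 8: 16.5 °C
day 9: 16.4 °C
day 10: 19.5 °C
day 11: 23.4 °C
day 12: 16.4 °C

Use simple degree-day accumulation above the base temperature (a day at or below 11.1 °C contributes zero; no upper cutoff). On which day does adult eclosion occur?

Daily DD above 11.1 °C: 19.4, 16.3, 0.0, 0.0, 3.0, 5.4, 3.5, 5.4, 5.3, 8.4, 12.3, 5.3.
Cumulative: 19.4, 35.7, 35.7, 35.7, 38.7, 44.1, 47.6, 53.0, 58.3, 66.7, 79.0, 84.3.
The total first reaches 62 DD on day 10.

day 10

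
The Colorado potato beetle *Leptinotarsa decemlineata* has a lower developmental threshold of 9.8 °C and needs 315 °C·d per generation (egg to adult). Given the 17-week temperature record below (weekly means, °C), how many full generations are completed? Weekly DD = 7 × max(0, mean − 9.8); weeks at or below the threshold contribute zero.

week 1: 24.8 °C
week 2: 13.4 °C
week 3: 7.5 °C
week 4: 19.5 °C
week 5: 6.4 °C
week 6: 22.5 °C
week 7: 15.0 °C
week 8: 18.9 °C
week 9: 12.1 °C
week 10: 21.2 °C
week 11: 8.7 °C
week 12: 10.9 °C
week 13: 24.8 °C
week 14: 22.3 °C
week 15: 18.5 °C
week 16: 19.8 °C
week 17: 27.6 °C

Weekly DD (7 × max(0, T̄ − 9.8)): 105.0, 25.2, 0.0, 67.9, 0.0, 88.9, 36.4, 63.7, 16.1, 79.8, 0.0, 7.7, 105.0, 87.5, 60.9, 70.0, 124.6.
Season total = 938.7 DD.
Complete generations = ⌊938.7 / 315⌋ = 2.

2 generations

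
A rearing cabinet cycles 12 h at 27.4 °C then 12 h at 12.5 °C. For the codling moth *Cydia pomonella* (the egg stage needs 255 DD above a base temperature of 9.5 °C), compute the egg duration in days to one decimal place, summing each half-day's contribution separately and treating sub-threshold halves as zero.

Day half: max(0, 27.4 − 9.5) × 0.5 = 17.9 × 0.5 = 8.95 DD.
Night half: max(0, 12.5 − 9.5) × 0.5 = 3.0 × 0.5 = 1.50 DD.
Per 24 h: 10.45 DD/day.
Duration = 255 / 10.45 = 24.402 ≈ 24.4 days.

24.4 days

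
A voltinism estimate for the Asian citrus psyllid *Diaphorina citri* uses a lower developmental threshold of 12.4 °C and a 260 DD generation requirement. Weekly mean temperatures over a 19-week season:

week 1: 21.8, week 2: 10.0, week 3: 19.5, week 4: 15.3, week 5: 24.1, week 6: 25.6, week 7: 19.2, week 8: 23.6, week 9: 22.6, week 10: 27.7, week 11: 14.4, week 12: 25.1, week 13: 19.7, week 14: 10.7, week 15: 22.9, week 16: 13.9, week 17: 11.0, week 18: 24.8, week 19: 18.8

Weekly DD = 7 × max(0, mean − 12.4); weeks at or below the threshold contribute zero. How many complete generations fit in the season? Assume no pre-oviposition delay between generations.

3 generations

Weekly DD (7 × max(0, T̄ − 12.4)): 65.8, 0.0, 49.7, 20.3, 81.9, 92.4, 47.6, 78.4, 71.4, 107.1, 14.0, 88.9, 51.1, 0.0, 73.5, 10.5, 0.0, 86.8, 44.8.
Season total = 984.2 DD.
Complete generations = ⌊984.2 / 260⌋ = 3.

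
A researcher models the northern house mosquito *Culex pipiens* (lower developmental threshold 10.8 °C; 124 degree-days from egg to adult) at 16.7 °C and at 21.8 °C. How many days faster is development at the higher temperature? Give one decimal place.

At 16.7 °C: 124 / (16.7 − 10.8) = 124 / 5.9 = 21.017 d.
At 21.8 °C: 124 / (21.8 − 10.8) = 124 / 11.0 = 11.273 d.
Difference = |21.017 − 11.273| = 9.744 ≈ 9.7 days.

9.7 days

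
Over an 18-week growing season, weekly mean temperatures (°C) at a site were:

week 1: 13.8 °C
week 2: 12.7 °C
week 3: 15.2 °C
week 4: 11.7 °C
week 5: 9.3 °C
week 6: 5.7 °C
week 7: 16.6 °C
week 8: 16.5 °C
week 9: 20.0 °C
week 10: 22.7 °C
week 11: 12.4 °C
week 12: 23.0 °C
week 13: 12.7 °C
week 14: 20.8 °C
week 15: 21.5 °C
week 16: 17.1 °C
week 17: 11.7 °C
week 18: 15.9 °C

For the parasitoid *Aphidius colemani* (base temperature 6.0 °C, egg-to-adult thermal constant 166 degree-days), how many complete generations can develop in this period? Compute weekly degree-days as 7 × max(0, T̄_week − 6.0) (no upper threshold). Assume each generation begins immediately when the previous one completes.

7 generations

Weekly DD (7 × max(0, T̄ − 6.0)): 54.6, 46.9, 64.4, 39.9, 23.1, 0.0, 74.2, 73.5, 98.0, 116.9, 44.8, 119.0, 46.9, 103.6, 108.5, 77.7, 39.9, 69.3.
Season total = 1201.2 DD.
Complete generations = ⌊1201.2 / 166⌋ = 7.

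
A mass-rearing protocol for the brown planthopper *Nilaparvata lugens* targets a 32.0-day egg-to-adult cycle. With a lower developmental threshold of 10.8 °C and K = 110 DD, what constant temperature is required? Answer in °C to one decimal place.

Required daily accumulation = 110 / 32.0 = 3.438 DD/day.
T = T_base + 3.438 = 10.8 + 3.438 = 14.238 ≈ 14.2 °C.

14.2 °C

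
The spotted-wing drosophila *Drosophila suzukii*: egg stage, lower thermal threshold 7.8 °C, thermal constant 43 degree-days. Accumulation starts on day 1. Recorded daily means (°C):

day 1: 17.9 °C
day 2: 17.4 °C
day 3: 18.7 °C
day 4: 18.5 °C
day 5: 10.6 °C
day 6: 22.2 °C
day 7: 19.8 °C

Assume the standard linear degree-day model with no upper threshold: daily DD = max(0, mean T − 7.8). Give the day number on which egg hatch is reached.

day 5

Daily DD above 7.8 °C: 10.1, 9.6, 10.9, 10.7, 2.8, 14.4, 12.0.
Cumulative: 10.1, 19.7, 30.6, 41.3, 44.1, 58.5, 70.5.
The total first reaches 43 DD on day 5.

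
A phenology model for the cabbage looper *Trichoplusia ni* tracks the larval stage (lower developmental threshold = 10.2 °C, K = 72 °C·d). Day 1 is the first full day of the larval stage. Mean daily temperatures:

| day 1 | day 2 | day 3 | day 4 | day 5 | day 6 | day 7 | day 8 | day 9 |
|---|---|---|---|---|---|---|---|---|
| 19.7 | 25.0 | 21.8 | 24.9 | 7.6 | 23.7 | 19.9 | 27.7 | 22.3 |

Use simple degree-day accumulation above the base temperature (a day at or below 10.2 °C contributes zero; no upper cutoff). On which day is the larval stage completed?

day 7

Daily DD above 10.2 °C: 9.5, 14.8, 11.6, 14.7, 0.0, 13.5, 9.7, 17.5, 12.1.
Cumulative: 9.5, 24.3, 35.9, 50.6, 50.6, 64.1, 73.8, 91.3, 103.4.
The total first reaches 72 DD on day 7.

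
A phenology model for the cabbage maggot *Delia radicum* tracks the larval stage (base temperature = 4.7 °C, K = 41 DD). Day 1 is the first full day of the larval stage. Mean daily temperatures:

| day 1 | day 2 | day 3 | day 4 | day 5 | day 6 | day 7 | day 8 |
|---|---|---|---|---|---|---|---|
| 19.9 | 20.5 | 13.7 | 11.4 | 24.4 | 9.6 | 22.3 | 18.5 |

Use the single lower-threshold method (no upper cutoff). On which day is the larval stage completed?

day 4

Daily DD above 4.7 °C: 15.2, 15.8, 9.0, 6.7, 19.7, 4.9, 17.6, 13.8.
Cumulative: 15.2, 31.0, 40.0, 46.7, 66.4, 71.3, 88.9, 102.7.
The total first reaches 41 DD on day 4.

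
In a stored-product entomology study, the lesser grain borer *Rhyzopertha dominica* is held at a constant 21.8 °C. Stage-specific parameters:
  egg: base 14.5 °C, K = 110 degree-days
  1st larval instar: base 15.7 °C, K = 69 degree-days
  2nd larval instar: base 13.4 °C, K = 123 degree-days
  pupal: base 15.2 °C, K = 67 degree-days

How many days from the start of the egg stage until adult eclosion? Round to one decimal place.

51.2 days

egg: 110 / (21.8 − 14.5) = 110 / 7.3 = 15.068 d.
1st larval instar: 69 / (21.8 − 15.7) = 69 / 6.1 = 11.311 d.
2nd larval instar: 123 / (21.8 − 13.4) = 123 / 8.4 = 14.643 d.
pupal: 67 / (21.8 − 15.2) = 67 / 6.6 = 10.152 d.
Sum = 51.174 ≈ 51.2 days.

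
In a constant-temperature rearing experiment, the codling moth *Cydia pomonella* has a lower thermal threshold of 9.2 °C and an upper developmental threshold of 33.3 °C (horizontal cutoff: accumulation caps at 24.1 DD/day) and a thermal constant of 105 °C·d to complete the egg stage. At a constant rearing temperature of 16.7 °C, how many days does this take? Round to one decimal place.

Daily accumulation = 16.7 − 9.2 = 7.5 DD/day.
Duration = 105 / 7.5 = 14.000 ≈ 14.0 days.

14.0 days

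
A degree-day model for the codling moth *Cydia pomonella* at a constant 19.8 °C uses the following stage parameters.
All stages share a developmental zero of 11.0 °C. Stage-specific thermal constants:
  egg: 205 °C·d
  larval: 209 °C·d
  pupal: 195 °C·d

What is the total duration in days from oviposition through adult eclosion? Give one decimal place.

69.2 days

Daily accumulation at 19.8 °C = 19.8 − 11.0 = 8.8 DD/day.
Total K = 205 + 209 + 195 = 609 DD.
Total duration = 609 / 8.8 = 69.205 ≈ 69.2 days.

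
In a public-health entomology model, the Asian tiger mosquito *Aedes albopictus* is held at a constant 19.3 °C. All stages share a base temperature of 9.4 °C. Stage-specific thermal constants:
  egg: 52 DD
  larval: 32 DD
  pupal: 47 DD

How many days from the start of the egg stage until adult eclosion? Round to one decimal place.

Daily accumulation at 19.3 °C = 19.3 − 9.4 = 9.9 DD/day.
Total K = 52 + 32 + 47 = 131 DD.
Total duration = 131 / 9.9 = 13.232 ≈ 13.2 days.

13.2 days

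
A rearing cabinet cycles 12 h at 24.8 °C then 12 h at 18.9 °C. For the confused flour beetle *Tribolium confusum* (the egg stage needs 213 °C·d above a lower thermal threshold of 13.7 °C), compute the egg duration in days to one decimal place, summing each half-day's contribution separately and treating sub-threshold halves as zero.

26.1 days

Day half: max(0, 24.8 − 13.7) × 0.5 = 11.1 × 0.5 = 5.55 DD.
Night half: max(0, 18.9 − 13.7) × 0.5 = 5.2 × 0.5 = 2.60 DD.
Per 24 h: 8.15 DD/day.
Duration = 213 / 8.15 = 26.135 ≈ 26.1 days.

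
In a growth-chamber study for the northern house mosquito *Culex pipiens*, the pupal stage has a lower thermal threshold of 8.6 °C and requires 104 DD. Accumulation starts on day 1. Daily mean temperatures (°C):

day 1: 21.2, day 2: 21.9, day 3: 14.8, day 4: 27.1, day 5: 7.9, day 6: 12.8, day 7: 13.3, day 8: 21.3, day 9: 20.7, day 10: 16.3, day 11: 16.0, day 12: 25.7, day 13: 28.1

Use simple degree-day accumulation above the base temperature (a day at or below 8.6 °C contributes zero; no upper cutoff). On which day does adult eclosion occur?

day 12

Daily DD above 8.6 °C: 12.6, 13.3, 6.2, 18.5, 0.0, 4.2, 4.7, 12.7, 12.1, 7.7, 7.4, 17.1, 19.5.
Cumulative: 12.6, 25.9, 32.1, 50.6, 50.6, 54.8, 59.5, 72.2, 84.3, 92.0, 99.4, 116.5, 136.0.
The total first reaches 104 DD on day 12.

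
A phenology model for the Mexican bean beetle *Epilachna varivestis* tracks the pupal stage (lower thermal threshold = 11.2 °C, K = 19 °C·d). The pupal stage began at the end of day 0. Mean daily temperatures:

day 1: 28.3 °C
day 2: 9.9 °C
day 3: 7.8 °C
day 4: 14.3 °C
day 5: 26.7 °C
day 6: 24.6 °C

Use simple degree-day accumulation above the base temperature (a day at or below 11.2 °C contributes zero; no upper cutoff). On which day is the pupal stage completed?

Daily DD above 11.2 °C: 17.1, 0.0, 0.0, 3.1, 15.5, 13.4.
Cumulative: 17.1, 17.1, 17.1, 20.2, 35.7, 49.1.
The total first reaches 19 DD on day 4.

day 4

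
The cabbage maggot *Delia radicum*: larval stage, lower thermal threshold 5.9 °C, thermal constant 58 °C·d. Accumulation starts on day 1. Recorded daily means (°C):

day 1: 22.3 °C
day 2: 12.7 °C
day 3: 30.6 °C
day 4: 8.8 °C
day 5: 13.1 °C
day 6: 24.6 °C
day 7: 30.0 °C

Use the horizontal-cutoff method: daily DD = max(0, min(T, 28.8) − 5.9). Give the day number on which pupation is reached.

Daily DD above 5.9 °C (capped at 22.9): 16.4, 6.8, 22.9, 2.9, 7.2, 18.7, 22.9.
Cumulative: 16.4, 23.2, 46.1, 49.0, 56.2, 74.9, 97.8.
The total first reaches 58 DD on day 6.

day 6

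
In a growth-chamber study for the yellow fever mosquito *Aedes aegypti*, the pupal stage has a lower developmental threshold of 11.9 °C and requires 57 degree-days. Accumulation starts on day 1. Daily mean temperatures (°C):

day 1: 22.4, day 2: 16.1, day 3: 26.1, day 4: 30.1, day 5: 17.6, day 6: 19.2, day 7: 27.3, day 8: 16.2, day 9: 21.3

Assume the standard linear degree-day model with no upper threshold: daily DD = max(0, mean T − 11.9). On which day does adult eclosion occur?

Daily DD above 11.9 °C: 10.5, 4.2, 14.2, 18.2, 5.7, 7.3, 15.4, 4.3, 9.4.
Cumulative: 10.5, 14.7, 28.9, 47.1, 52.8, 60.1, 75.5, 79.8, 89.2.
The total first reaches 57 DD on day 6.

day 6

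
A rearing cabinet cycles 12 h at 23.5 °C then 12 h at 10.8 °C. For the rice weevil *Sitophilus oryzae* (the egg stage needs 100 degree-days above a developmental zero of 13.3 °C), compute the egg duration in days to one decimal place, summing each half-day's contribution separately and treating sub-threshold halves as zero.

19.6 days

Day half: max(0, 23.5 − 13.3) × 0.5 = 10.2 × 0.5 = 5.10 DD.
Night half: max(0, 10.8 − 13.3) × 0.5 = 0.0 × 0.5 = 0.00 DD.
Per 24 h: 5.10 DD/day.
Duration = 100 / 5.10 = 19.608 ≈ 19.6 days.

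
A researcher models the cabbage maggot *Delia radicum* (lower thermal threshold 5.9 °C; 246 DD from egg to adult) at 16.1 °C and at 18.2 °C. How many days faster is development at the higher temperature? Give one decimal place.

At 16.1 °C: 246 / (16.1 − 5.9) = 246 / 10.2 = 24.118 d.
At 18.2 °C: 246 / (18.2 − 5.9) = 246 / 12.3 = 20.000 d.
Difference = |24.118 − 20.000| = 4.118 ≈ 4.1 days.

4.1 days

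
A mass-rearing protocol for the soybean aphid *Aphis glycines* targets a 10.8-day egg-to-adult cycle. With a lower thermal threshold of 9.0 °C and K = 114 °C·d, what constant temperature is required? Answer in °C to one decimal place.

19.6 °C

Required daily accumulation = 114 / 10.8 = 10.556 DD/day.
T = T_base + 10.556 = 9.0 + 10.556 = 19.556 ≈ 19.6 °C.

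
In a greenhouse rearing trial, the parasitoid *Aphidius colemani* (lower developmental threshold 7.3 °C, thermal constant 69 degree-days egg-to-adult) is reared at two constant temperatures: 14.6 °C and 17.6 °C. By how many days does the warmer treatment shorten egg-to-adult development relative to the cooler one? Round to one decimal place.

2.8 days

At 14.6 °C: 69 / (14.6 − 7.3) = 69 / 7.3 = 9.452 d.
At 17.6 °C: 69 / (17.6 − 7.3) = 69 / 10.3 = 6.699 d.
Difference = |9.452 − 6.699| = 2.753 ≈ 2.8 days.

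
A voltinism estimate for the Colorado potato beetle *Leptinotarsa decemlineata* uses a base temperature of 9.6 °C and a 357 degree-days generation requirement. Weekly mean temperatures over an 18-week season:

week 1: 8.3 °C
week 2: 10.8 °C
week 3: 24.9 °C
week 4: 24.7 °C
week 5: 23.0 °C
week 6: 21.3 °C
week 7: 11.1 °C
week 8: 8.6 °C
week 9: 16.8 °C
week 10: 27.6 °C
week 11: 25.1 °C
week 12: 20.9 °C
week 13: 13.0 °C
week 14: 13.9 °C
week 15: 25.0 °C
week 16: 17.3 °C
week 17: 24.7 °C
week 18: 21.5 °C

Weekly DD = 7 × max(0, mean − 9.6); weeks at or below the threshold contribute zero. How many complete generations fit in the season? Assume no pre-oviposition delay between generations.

3 generations

Weekly DD (7 × max(0, T̄ − 9.6)): 0.0, 8.4, 107.1, 105.7, 93.8, 81.9, 10.5, 0.0, 50.4, 126.0, 108.5, 79.1, 23.8, 30.1, 107.8, 53.9, 105.7, 83.3.
Season total = 1176.0 DD.
Complete generations = ⌊1176.0 / 357⌋ = 3.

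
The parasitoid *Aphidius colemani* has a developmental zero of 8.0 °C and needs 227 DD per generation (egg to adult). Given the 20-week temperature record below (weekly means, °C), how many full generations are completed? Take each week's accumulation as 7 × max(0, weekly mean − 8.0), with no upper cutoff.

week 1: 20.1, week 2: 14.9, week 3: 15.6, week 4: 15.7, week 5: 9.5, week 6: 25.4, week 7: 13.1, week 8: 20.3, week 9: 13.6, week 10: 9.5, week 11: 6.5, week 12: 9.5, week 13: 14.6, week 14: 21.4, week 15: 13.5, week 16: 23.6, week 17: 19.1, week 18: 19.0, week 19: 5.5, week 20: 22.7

Weekly DD (7 × max(0, T̄ − 8.0)): 84.7, 48.3, 53.2, 53.9, 10.5, 121.8, 35.7, 86.1, 39.2, 10.5, 0.0, 10.5, 46.2, 93.8, 38.5, 109.2, 77.7, 77.0, 0.0, 102.9.
Season total = 1099.7 DD.
Complete generations = ⌊1099.7 / 227⌋ = 4.

4 generations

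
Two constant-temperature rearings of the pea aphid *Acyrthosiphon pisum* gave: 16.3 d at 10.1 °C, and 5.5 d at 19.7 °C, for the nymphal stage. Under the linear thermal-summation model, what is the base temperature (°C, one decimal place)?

Linear rate model ⇒ the product D·(T − T_b) is constant across temperatures.
16.3·(10.1 − T_b) = 5.5·(19.7 − T_b)
T_b = (16.3·10.1 − 5.5·19.7) / (16.3 − 5.5) = 56.28 / 10.8 = 5.211 °C ≈ 5.2 °C.

5.2 °C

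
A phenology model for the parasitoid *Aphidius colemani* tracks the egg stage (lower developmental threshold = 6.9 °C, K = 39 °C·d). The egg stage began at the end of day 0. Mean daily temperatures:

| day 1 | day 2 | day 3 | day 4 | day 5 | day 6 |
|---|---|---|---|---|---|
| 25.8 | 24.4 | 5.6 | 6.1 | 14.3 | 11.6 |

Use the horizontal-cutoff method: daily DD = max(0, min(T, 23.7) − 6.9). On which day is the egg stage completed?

day 5

Daily DD above 6.9 °C (capped at 16.8): 16.8, 16.8, 0.0, 0.0, 7.4, 4.7.
Cumulative: 16.8, 33.6, 33.6, 33.6, 41.0, 45.7.
The total first reaches 39 DD on day 5.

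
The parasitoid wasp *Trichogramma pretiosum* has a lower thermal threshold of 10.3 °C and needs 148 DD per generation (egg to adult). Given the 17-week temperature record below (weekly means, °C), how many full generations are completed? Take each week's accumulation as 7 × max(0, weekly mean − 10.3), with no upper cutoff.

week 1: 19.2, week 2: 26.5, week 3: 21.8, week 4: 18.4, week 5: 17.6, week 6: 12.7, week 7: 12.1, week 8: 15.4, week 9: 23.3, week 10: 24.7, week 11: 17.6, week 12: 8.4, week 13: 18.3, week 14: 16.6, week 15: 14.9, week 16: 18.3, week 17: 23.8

Weekly DD (7 × max(0, T̄ − 10.3)): 62.3, 113.4, 80.5, 56.7, 51.1, 16.8, 12.6, 35.7, 91.0, 100.8, 51.1, 0.0, 56.0, 44.1, 32.2, 56.0, 94.5.
Season total = 954.8 DD.
Complete generations = ⌊954.8 / 148⌋ = 6.

6 generations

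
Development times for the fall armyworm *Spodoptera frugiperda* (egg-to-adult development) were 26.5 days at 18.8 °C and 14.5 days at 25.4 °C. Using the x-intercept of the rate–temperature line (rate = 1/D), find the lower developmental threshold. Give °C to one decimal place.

10.8 °C

Under the model K = D·(T − T_b), so D₁·(T₁ − T_b) = D₂·(T₂ − T_b).
26.5·(18.8 − T_b) = 14.5·(25.4 − T_b)
T_b = (26.5·18.8 − 14.5·25.4) / (26.5 − 14.5) = 129.90 / 12.0 = 10.825 °C ≈ 10.8 °C.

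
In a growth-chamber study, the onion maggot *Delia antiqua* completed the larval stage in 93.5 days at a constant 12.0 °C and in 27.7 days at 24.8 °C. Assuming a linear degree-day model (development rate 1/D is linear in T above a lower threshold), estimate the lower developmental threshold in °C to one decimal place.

Under the model K = D·(T − T_b), so D₁·(T₁ − T_b) = D₂·(T₂ − T_b).
93.5·(12.0 − T_b) = 27.7·(24.8 − T_b)
T_b = (93.5·12.0 − 27.7·24.8) / (93.5 − 27.7) = 435.04 / 65.8 = 6.612 °C ≈ 6.6 °C.

6.6 °C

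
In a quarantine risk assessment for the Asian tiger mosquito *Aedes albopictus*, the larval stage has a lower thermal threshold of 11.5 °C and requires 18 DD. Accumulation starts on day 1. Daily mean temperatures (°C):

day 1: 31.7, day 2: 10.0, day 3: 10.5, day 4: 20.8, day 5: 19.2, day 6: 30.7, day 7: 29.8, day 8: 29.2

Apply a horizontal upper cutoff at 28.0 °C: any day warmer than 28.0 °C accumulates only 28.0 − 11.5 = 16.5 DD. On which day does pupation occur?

Daily DD above 11.5 °C (capped at 16.5): 16.5, 0.0, 0.0, 9.3, 7.7, 16.5, 16.5, 16.5.
Cumulative: 16.5, 16.5, 16.5, 25.8, 33.5, 50.0, 66.5, 83.0.
The total first reaches 18 DD on day 4.

day 4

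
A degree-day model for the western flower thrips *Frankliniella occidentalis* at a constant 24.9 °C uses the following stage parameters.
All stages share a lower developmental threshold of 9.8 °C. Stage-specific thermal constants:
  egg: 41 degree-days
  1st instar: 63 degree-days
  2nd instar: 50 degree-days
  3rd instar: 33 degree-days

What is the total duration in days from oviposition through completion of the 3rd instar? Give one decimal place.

Daily accumulation at 24.9 °C = 24.9 − 9.8 = 15.1 DD/day.
Total K = 41 + 63 + 50 + 33 = 187 DD.
Total duration = 187 / 15.1 = 12.384 ≈ 12.4 days.

12.4 days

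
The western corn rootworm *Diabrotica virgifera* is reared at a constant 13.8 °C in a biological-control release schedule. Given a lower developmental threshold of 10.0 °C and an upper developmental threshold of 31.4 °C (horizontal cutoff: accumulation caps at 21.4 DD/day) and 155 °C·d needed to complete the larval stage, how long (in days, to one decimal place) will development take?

40.8 days

Daily accumulation = 13.8 − 10.0 = 3.8 DD/day.
Duration = 155 / 3.8 = 40.789 ≈ 40.8 days.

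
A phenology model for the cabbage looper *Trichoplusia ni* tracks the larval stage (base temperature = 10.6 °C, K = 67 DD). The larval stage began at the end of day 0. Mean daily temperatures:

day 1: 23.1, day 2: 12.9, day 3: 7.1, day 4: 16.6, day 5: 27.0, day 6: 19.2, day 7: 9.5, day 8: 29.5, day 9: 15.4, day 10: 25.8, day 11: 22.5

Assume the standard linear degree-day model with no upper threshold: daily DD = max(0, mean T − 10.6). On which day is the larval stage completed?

day 9

Daily DD above 10.6 °C: 12.5, 2.3, 0.0, 6.0, 16.4, 8.6, 0.0, 18.9, 4.8, 15.2, 11.9.
Cumulative: 12.5, 14.8, 14.8, 20.8, 37.2, 45.8, 45.8, 64.7, 69.5, 84.7, 96.6.
The total first reaches 67 DD on day 9.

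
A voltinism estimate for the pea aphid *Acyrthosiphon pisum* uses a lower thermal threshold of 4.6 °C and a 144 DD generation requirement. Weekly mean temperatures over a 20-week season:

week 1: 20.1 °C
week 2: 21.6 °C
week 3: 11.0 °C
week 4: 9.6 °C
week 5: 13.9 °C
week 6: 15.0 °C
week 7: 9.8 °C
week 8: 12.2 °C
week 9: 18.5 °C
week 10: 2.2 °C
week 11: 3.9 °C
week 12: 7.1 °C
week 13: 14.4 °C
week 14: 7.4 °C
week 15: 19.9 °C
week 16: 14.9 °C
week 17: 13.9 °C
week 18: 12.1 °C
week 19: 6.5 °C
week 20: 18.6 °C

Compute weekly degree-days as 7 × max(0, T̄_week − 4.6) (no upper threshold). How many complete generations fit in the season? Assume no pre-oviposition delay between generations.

7 generations

Weekly DD (7 × max(0, T̄ − 4.6)): 108.5, 119.0, 44.8, 35.0, 65.1, 72.8, 36.4, 53.2, 97.3, 0.0, 0.0, 17.5, 68.6, 19.6, 107.1, 72.1, 65.1, 52.5, 13.3, 98.0.
Season total = 1145.9 DD.
Complete generations = ⌊1145.9 / 144⌋ = 7.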